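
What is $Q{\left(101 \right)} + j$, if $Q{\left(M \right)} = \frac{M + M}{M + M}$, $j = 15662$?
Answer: $15663$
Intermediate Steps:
$Q{\left(M \right)} = 1$ ($Q{\left(M \right)} = \frac{2 M}{2 M} = 2 M \frac{1}{2 M} = 1$)
$Q{\left(101 \right)} + j = 1 + 15662 = 15663$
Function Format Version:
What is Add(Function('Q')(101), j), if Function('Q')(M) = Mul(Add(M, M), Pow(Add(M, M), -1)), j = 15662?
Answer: 15663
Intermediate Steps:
Function('Q')(M) = 1 (Function('Q')(M) = Mul(Mul(2, M), Pow(Mul(2, M), -1)) = Mul(Mul(2, M), Mul(Rational(1, 2), Pow(M, -1))) = 1)
Add(Function('Q')(101), j) = Add(1, 15662) = 15663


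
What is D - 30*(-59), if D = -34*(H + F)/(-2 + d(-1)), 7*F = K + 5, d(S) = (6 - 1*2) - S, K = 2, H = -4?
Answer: 1804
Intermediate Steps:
d(S) = 4 - S (d(S) = (6 - 2) - S = 4 - S)
F = 1 (F = (2 + 5)/7 = (⅐)*7 = 1)
D = 34 (D = -34*(-4 + 1)/(-2 + (4 - 1*(-1))) = -(-102)/(-2 + (4 + 1)) = -(-102)/(-2 + 5) = -(-102)/3 = -34*(-1) = 34)
D - 30*(-59) = 34 - 30*(-59) = 34 + 1770 = 1804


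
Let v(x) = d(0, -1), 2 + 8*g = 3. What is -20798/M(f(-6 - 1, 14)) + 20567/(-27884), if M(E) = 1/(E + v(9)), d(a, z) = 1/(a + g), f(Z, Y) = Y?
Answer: -12758512071/27884 ≈ -4.5756e+5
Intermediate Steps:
g = ⅛ (g = -¼ + (⅛)*3 = -¼ + 3/8 = ⅛ ≈ 0.12500)
d(a, z) = 1/(⅛ + a) (d(a, z) = 1/(a + ⅛) = 1/(⅛ + a))
v(x) = 8 (v(x) = 8/(1 + 8*0) = 8/(1 + 0) = 8/1 = 8*1 = 8)
M(E) = 1/(8 + E) (M(E) = 1/(E + 8) = 1/(8 + E))
-20798/M(f(-6 - 1, 14)) + 20567/(-27884) = -20798/(1/(8 + 14)) + 20567/(-27884) = -20798/(1/22) + 20567*(-1/27884) = -20798/1/22 - 20567/27884 = -20798*22 - 20567/27884 = -457556 - 20567/27884 = -12758512071/27884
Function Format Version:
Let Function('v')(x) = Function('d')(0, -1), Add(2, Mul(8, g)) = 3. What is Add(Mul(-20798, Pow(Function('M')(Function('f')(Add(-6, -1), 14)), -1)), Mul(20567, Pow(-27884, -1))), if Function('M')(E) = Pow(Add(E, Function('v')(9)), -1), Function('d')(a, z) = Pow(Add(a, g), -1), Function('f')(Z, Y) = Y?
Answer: Rational(-12758512071, 27884) ≈ -4.5756e+5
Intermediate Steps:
g = Rational(1, 8) (g = Add(Rational(-1, 4), Mul(Rational(1, 8), 3)) = Add(Rational(-1, 4), Rational(3, 8)) = Rational(1, 8) ≈ 0.12500)
Function('d')(a, z) = Pow(Add(Rational(1, 8), a), -1) (Function('d')(a, z) = Pow(Add(a, Rational(1, 8)), -1) = Pow(Add(Rational(1, 8), a), -1))
Function('v')(x) = 8 (Function('v')(x) = Mul(8, Pow(Add(1, Mul(8, 0)), -1)) = Mul(8, Pow(Add(1, 0), -1)) = Mul(8, Pow(1, -1)) = Mul(8, 1) = 8)
Function('M')(E) = Pow(Add(8, E), -1) (Function('M')(E) = Pow(Add(E, 8), -1) = Pow(Add(8, E), -1))
Add(Mul(-20798, Pow(Function('M')(Function('f')(Add(-6, -1), 14)), -1)), Mul(20567, Pow(-27884, -1))) = Add(Mul(-20798, Pow(Pow(Add(8, 14), -1), -1)), Mul(20567, Pow(-27884, -1))) = Add(Mul(-20798, Pow(Pow(22, -1), -1)), Mul(20567, Rational(-1, 27884))) = Add(Mul(-20798, Pow(Rational(1, 22), -1)), Rational(-20567, 27884)) = Add(Mul(-20798, 22), Rational(-20567, 27884)) = Add(-457556, Rational(-20567, 27884)) = Rational(-12758512071, 27884)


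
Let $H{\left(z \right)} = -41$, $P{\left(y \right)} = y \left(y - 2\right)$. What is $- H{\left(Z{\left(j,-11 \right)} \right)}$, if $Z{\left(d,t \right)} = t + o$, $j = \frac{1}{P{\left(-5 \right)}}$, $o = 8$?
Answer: $41$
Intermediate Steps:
$P{\left(y \right)} = y \left(-2 + y\right)$
$j = \frac{1}{35}$ ($j = \frac{1}{\left(-5\right) \left(-2 - 5\right)} = \frac{1}{\left(-5\right) \left(-7\right)} = \frac{1}{35} \approx 0.028571$)
$Z{\left(d,t \right)} = 8 + t$ ($Z{\left(d,t \right)} = t + 8 = 8 + t$)
$- H{\left(Z{\left(j,-11 \right)} \right)} = \left(-1\right) \left(-41\right) = 41$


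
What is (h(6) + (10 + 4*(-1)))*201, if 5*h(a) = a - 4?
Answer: 6432/5 ≈ 1286.4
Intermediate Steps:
h(a) = -⅘ + a/5 (h(a) = (a - 4)/5 = (-4 + a)/5 = -⅘ + a/5)
(h(6) + (10 + 4*(-1)))*201 = ((-⅘ + (⅕)*6) + (10 + 4*(-1)))*201 = ((-⅘ + 6/5) + (10 - 4))*201 = (⅖ + 6)*201 = (32/5)*201 = 6432/5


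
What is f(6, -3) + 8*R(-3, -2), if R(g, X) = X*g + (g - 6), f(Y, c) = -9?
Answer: -33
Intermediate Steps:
R(g, X) = -6 + g + X*g (R(g, X) = X*g + (-6 + g) = -6 + g + X*g)
f(6, -3) + 8*R(-3, -2) = -9 + 8*(-6 - 3 - 2*(-3)) = -9 + 8*(-6 - 3 + 6) = -9 + 8*(-3) = -9 - 24 = -33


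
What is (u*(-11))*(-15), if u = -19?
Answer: -3135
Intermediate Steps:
(u*(-11))*(-15) = -19*(-11)*(-15) = 209*(-15) = -3135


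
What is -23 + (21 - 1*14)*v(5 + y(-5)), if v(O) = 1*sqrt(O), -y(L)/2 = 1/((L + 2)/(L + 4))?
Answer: -23 + 7*sqrt(39)/3 ≈ -8.4283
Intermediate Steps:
y(L) = -2*(4 + L)/(2 + L) (y(L) = -2*(L + 4)/(L + 2) = -2*(4 + L)/(2 + L))
v(O) = sqrt(O)
-23 + (21 - 1*14)*v(5 + y(-5)) = -23 + (21 - 1*14)*sqrt(5 + 2*(-4 - 1*(-5))/(2 - 5)) = -23 + (21 - 14)*sqrt(5 + 2*(-4 + 5)/(-3)) = -23 + 7*sqrt(5 + 2*(-1/3)*1) = -23 + 7*sqrt(5 - 2/3) = -23 + 7*sqrt(13/3) = -23 + 7*(sqrt(39)/3) = -23 + 7*sqrt(39)/3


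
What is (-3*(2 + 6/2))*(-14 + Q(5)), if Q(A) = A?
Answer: 135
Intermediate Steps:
(-3*(2 + 6/2))*(-14 + Q(5)) = (-3*(2 + 6/2))*(-14 + 5) = -3*(2 + 6*(½))*(-9) = -3*(2 + 3)*(-9) = -3*5*(-9) = -15*(-9) = 135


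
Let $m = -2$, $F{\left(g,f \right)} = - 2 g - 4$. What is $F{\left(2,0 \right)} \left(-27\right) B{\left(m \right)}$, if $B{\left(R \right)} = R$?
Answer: $-432$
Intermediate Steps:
$F{\left(g,f \right)} = -4 - 2 g$
$F{\left(2,0 \right)} \left(-27\right) B{\left(m \right)} = \left(-4 - 4\right) \left(-27\right) \left(-2\right) = \left(-8\right) \left(-27\right) \left(-2\right) = 216 \left(-2\right) = -432$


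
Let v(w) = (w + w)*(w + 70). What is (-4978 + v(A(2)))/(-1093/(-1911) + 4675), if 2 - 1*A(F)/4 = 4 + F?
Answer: -6407583/4467509 ≈ -1.4343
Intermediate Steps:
A(F) = -8 - 4*F (A(F) = 8 - 4*(4 + F) = 8 + (-16 - 4*F) = -8 - 4*F)
v(w) = 2*w*(70 + w) (v(w) = (2*w)*(70 + w) = 2*w*(70 + w))
(-4978 + v(A(2)))/(-1093/(-1911) + 4675) = (-4978 + 2*(-8 - 4*2)*(70 + (-8 - 4*2)))/(-1093/(-1911) + 4675) = (-4978 + 2*(-8 - 8)*(70 + (-8 - 8)))/(-1093*(-1/1911) + 4675) = (-4978 + 2*(-16)*(70 - 16))/(1093/1911 + 4675) = (-4978 + 2*(-16)*54)/(8935018/1911) = (-4978 - 1728)*(1911/8935018) = -6706*1911/8935018 = -6407583/4467509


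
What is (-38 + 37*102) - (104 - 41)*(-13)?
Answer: 4555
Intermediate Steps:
(-38 + 37*102) - (104 - 41)*(-13) = (-38 + 3774) - 63*(-13) = 3736 - 1*(-819) = 3736 + 819 = 4555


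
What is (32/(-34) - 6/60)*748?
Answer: -3894/5 ≈ -778.80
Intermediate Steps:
(32/(-34) - 6/60)*748 = (32*(-1/34) - 6*1/60)*748 = (-16/17 - ⅒)*748 = -177/170*748 = -3894/5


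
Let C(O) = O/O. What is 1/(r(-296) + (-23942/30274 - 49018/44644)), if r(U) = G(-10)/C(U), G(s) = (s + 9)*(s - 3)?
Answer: 337888114/3754336087 ≈ 0.089999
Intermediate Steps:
C(O) = 1
G(s) = (-3 + s)*(9 + s) (G(s) = (9 + s)*(-3 + s) = (-3 + s)*(9 + s))
r(U) = 13 (r(U) = (-27 + (-10)² + 6*(-10))/1 = (-27 + 100 - 60)*1 = 13*1 = 13)
1/(r(-296) + (-23942/30274 - 49018/44644)) = 1/(13 + (-23942/30274 - 49018/44644)) = 1/(13 + (-23942*1/30274 - 49018*1/44644)) = 1/(13 + (-11971/15137 - 24509/22322)) = 1/(13 - 638209395/337888114) = 1/(3754336087/337888114) = 337888114/3754336087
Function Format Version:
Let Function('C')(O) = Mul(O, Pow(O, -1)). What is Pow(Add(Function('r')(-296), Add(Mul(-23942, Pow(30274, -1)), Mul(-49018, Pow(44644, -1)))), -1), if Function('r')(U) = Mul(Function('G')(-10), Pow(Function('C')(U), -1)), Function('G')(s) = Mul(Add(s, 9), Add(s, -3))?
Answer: Rational(337888114, 3754336087) ≈ 0.089999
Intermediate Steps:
Function('C')(O) = 1
Function('G')(s) = Mul(Add(-3, s), Add(9, s)) (Function('G')(s) = Mul(Add(9, s), Add(-3, s)) = Mul(Add(-3, s), Add(9, s)))
Function('r')(U) = 13 (Function('r')(U) = Mul(Add(-27, Pow(-10, 2), Mul(6, -10)), Pow(1, -1)) = Mul(Add(-27, 100, -60), 1) = Mul(13, 1) = 13)
Pow(Add(Function('r')(-296), Add(Mul(-23942, Pow(30274, -1)), Mul(-49018, Pow(44644, -1)))), -1) = Pow(Add(13, Add(Mul(-23942, Pow(30274, -1)), Mul(-49018, Pow(44644, -1)))), -1) = Pow(Add(13, Add(Mul(-23942, Rational(1, 30274)), Mul(-49018, Rational(1, 44644)))), -1) = Pow(Add(13, Add(Rational(-11971, 15137), Rational(-24509, 22322))), -1) = Pow(Add(13, Rational(-638209395, 337888114)), -1) = Pow(Rational(3754336087, 337888114), -1) = Rational(337888114, 3754336087)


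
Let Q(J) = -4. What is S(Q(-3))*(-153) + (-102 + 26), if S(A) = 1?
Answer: -229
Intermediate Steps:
S(Q(-3))*(-153) + (-102 + 26) = 1*(-153) + (-102 + 26) = -153 - 76 = -229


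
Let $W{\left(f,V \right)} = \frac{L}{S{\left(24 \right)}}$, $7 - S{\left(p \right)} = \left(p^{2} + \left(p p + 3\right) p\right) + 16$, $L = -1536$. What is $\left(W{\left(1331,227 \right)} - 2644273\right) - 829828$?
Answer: $- \frac{16769485015}{4827} \approx -3.4741 \cdot 10^{6}$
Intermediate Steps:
$S{\left(p \right)} = -9 - p^{2} - p \left(3 + p^{2}\right)$ ($S{\left(p \right)} = 7 - \left(\left(p^{2} + \left(p p + 3\right) p\right) + 16\right) = 7 - \left(\left(p^{2} + \left(p^{2} + 3\right) p\right) + 16\right) = 7 - \left(\left(p^{2} + \left(3 + p^{2}\right) p\right) + 16\right) = 7 - \left(\left(p^{2} + p \left(3 + p^{2}\right)\right) + 16\right) = 7 - \left(16 + p^{2} + p \left(3 + p^{2}\right)\right) = -9 - p^{2} - p \left(3 + p^{2}\right)$)
$W{\left(f,V \right)} = \frac{512}{4827}$ ($W{\left(f,V \right)} = - \frac{1536}{-9 - 24^{2} - 24^{3} - 72} = - \frac{1536}{-9 - 576 - 13824 - 72} = - \frac{1536}{-14481} = \left(-1536\right) \left(- \frac{1}{14481}\right) = \frac{512}{4827}$)
$\left(W{\left(1331,227 \right)} - 2644273\right) - 829828 = \left(\frac{512}{4827} - 2644273\right) - 829828 = - \frac{12763905259}{4827} - 829828 = - \frac{16769485015}{4827}$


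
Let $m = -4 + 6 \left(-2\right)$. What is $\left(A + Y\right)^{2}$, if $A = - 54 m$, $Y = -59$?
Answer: $648025$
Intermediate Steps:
$m = -16$ ($m = -4 - 12 = -16$)
$A = 864$ ($A = \left(-54\right) \left(-16\right) = 864$)
$\left(A + Y\right)^{2} = \left(864 - 59\right)^{2} = 805^{2} = 648025$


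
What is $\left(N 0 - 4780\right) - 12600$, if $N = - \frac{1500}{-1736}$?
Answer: $-17380$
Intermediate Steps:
$N = \frac{375}{434}$ ($N = \left(-1500\right) \left(- \frac{1}{1736}\right) = \frac{375}{434} \approx 0.86406$)
$\left(N 0 - 4780\right) - 12600 = \left(\frac{375}{434} \cdot 0 - 4780\right) - 12600 = \left(0 - 4780\right) - 12600 = -4780 - 12600 = -17380$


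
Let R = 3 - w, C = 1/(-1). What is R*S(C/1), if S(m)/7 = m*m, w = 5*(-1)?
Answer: 56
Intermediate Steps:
w = -5
C = -1 (C = 1*(-1) = -1)
S(m) = 7*m² (S(m) = 7*(m*m) = 7*m²)
R = 8 (R = 3 - 1*(-5) = 3 + 5 = 8)
R*S(C/1) = 8*(7*(-1/1)²) = 8*(7*(-1*1)²) = 8*(7*(-1)²) = 8*(7*1) = 8*7 = 56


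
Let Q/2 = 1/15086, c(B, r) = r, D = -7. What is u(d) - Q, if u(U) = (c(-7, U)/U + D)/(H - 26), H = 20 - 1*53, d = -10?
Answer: 45199/445037 ≈ 0.10156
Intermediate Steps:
H = -33 (H = 20 - 53 = -33)
u(U) = 6/59 (u(U) = (U/U - 7)/(-33 - 26) = (1 - 7)/(-59) = -6*(-1/59) = 6/59)
Q = 1/7543 (Q = 2/15086 = 2*(1/15086) = 1/7543 ≈ 0.00013257)
u(d) - Q = 6/59 - 1*1/7543 = 6/59 - 1/7543 = 45199/445037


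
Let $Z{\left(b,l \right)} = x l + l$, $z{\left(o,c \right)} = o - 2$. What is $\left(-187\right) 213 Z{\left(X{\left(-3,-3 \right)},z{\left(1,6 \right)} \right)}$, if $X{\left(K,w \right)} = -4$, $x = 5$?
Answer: $238986$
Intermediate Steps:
$z{\left(o,c \right)} = -2 + o$
$Z{\left(b,l \right)} = 6 l$ ($Z{\left(b,l \right)} = 5 l + l = 6 l$)
$\left(-187\right) 213 Z{\left(X{\left(-3,-3 \right)},z{\left(1,6 \right)} \right)} = \left(-187\right) 213 \cdot 6 \left(-2 + 1\right) = - 39831 \cdot 6 \left(-1\right) = \left(-39831\right) \left(-6\right) = 238986$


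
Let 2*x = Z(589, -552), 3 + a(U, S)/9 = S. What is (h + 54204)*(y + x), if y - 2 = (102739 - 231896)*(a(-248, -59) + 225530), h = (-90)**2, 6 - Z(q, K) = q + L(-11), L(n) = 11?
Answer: -1810349191243296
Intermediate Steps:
a(U, S) = -27 + 9*S
Z(q, K) = -5 - q (Z(q, K) = 6 - (q + 11) = 6 - (11 + q) = 6 + (-11 - q) = -5 - q)
h = 8100
x = -297 (x = (-5 - 1*589)/2 = (-5 - 589)/2 = (1/2)*(-594) = -297)
y = -29056708602 (y = 2 + (102739 - 231896)*((-27 + 9*(-59)) + 225530) = 2 - 129157*((-27 - 531) + 225530) = 2 - 129157*(-558 + 225530) = 2 - 129157*224972 = 2 - 29056708604 = -29056708602)
(h + 54204)*(y + x) = (8100 + 54204)*(-29056708602 - 297) = 62304*(-29056708899) = -1810349191243296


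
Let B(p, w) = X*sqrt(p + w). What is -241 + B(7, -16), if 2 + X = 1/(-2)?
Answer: -241 - 15*I/2 ≈ -241.0 - 7.5*I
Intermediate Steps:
X = -5/2 (X = -2 + 1/(-2) = -2 + 1*(-1/2) = -2 - 1/2 = -5/2 ≈ -2.5000)
B(p, w) = -5*sqrt(p + w)/2
-241 + B(7, -16) = -241 - 5*sqrt(7 - 16)/2 = -241 - 15*I/2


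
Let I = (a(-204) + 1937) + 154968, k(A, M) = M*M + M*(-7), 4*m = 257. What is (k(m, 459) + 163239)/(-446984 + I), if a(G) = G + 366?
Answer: -123569/96639 ≈ -1.2787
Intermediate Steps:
m = 257/4 (m = (¼)*257 = 257/4 ≈ 64.250)
a(G) = 366 + G
k(A, M) = M² - 7*M
I = 157067 (I = ((366 - 204) + 1937) + 154968 = (162 + 1937) + 154968 = 2099 + 154968 = 157067)
(k(m, 459) + 163239)/(-446984 + I) = (459*(-7 + 459) + 163239)/(-446984 + 157067) = (459*452 + 163239)/(-289917) = (207468 + 163239)*(-1/289917) = 370707*(-1/289917) = -123569/96639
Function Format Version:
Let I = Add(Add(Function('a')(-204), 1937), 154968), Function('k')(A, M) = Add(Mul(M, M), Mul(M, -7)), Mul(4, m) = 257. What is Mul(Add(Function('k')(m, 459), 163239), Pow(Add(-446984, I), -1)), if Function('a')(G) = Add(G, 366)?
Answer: Rational(-123569, 96639) ≈ -1.2787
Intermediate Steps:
m = Rational(257, 4) (m = Mul(Rational(1, 4), 257) = Rational(257, 4) ≈ 64.250)
Function('a')(G) = Add(366, G)
Function('k')(A, M) = Add(Pow(M, 2), Mul(-7, M))
I = 157067 (I = Add(Add(Add(366, -204), 1937), 154968) = Add(Add(162, 1937), 154968) = Add(2099, 154968) = 157067)
Mul(Add(Function('k')(m, 459), 163239), Pow(Add(-446984, I), -1)) = Mul(Add(Mul(459, Add(-7, 459)), 163239), Pow(Add(-446984, 157067), -1)) = Mul(Add(Mul(459, 452), 163239), Pow(-289917, -1)) = Mul(Add(207468, 163239), Rational(-1, 289917)) = Mul(370707, Rational(-1, 289917)) = Rational(-123569, 96639)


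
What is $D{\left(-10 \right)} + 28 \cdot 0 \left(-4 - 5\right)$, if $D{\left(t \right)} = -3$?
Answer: $-3$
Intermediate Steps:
$D{\left(-10 \right)} + 28 \cdot 0 \left(-4 - 5\right) = -3 + 28 \cdot 0 \left(-4 - 5\right) = -3 + 28 \cdot 0 \left(-9\right) = -3 + 28 \cdot 0 = -3 + 0 = -3$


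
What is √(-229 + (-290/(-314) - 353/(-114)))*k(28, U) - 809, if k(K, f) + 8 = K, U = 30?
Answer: -809 + 10*I*√72069715518/8949 ≈ -809.0 + 299.99*I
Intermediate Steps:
k(K, f) = -8 + K
√(-229 + (-290/(-314) - 353/(-114)))*k(28, U) - 809 = √(-229 + (-290/(-314) - 353/(-114)))*(-8 + 28) - 809 = √(-229 + (-290*(-1/314) - 353*(-1/114)))*20 - 809 = √(-229 + (145/157 + 353/114))*20 - 809 = √(-229 + 71951/17898)*20 - 809 = √(-4026691/17898)*20 - 809 = (I*√72069715518/17898)*20 - 809 = 10*I*√72069715518/8949 - 809 = -809 + 10*I*√72069715518/8949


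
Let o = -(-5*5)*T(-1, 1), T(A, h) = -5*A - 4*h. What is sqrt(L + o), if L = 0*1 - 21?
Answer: 2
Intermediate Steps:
o = 25 (o = -(-5*5)*(-5*(-1) - 4*1) = -(-25)*(5 - 4) = -(-25) = -1*(-25) = 25)
L = -21 (L = 0 - 21 = -21)
sqrt(L + o) = sqrt(-21 + 25) = sqrt(4) = 2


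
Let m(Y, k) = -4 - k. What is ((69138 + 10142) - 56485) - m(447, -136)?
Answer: 22663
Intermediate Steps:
((69138 + 10142) - 56485) - m(447, -136) = ((69138 + 10142) - 56485) - (-4 - 1*(-136)) = (79280 - 56485) - (-4 + 136) = 22795 - 1*132 = 22795 - 132 = 22663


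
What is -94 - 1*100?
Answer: -194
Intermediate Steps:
-94 - 1*100 = -94 - 100 = -194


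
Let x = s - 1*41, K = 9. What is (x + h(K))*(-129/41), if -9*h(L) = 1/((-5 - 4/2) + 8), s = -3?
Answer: 17071/123 ≈ 138.79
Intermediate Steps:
h(L) = -⅑ (h(L) = -1/(9*((-5 - 4/2) + 8)) = -1/(9*((-5 - 2*1) + 8)) = -1/(9*((-5 - 2) + 8)) = -1/(9*(-7 + 8)) = -⅑/1 = -⅑*1 = -⅑)
x = -44 (x = -3 - 1*41 = -3 - 41 = -44)
(x + h(K))*(-129/41) = (-44 - ⅑)*(-129/41) = -(-17071)/(3*41) = -397/9*(-129/41) = 17071/123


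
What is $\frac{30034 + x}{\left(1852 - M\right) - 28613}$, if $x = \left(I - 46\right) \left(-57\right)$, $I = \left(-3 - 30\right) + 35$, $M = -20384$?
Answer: $- \frac{32542}{6377} \approx -5.103$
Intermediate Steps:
$I = 2$ ($I = -33 + 35 = 2$)
$x = 2508$ ($x = \left(2 - 46\right) \left(-57\right) = \left(-44\right) \left(-57\right) = 2508$)
$\frac{30034 + x}{\left(1852 - M\right) - 28613} = \frac{30034 + 2508}{\left(1852 - -20384\right) - 28613} = \frac{32542}{\left(1852 + 20384\right) - 28613} = \frac{32542}{22236 - 28613} = \frac{32542}{-6377} = 32542 \left(- \frac{1}{6377}\right) = - \frac{32542}{6377}$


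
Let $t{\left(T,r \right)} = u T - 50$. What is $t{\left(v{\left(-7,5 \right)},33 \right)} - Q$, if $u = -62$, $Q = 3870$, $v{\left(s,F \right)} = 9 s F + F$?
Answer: $15300$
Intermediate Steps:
$v{\left(s,F \right)} = F + 9 F s$ ($v{\left(s,F \right)} = 9 F s + F = F + 9 F s$)
$t{\left(T,r \right)} = -50 - 62 T$ ($t{\left(T,r \right)} = - 62 T - 50 = -50 - 62 T$)
$t{\left(v{\left(-7,5 \right)},33 \right)} - Q = \left(-50 - 62 \cdot 5 \left(1 + 9 \left(-7\right)\right)\right) - 3870 = \left(-50 - 62 \cdot 5 \left(1 - 63\right)\right) - 3870 = \left(-50 - 62 \cdot 5 \left(-62\right)\right) - 3870 = \left(-50 - -19220\right) - 3870 = \left(-50 + 19220\right) - 3870 = 19170 - 3870 = 15300$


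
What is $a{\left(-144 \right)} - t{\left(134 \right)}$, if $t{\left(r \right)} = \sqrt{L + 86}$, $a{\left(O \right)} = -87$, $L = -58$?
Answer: $-87 - 2 \sqrt{7} \approx -92.292$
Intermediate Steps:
$t{\left(r \right)} = 2 \sqrt{7}$ ($t{\left(r \right)} = \sqrt{-58 + 86} = \sqrt{28} = 2 \sqrt{7}$)
$a{\left(-144 \right)} - t{\left(134 \right)} = -87 - 2 \sqrt{7}$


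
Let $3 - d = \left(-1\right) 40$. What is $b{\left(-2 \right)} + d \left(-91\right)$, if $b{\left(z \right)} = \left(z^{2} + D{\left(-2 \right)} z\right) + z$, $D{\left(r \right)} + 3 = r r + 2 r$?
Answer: $-3905$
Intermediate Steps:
$D{\left(r \right)} = -3 + r^{2} + 2 r$ ($D{\left(r \right)} = -3 + \left(r r + 2 r\right) = -3 + \left(r^{2} + 2 r\right) = -3 + r^{2} + 2 r$)
$b{\left(z \right)} = z^{2} - 2 z$ ($b{\left(z \right)} = \left(z^{2} + \left(-3 + \left(-2\right)^{2} + 2 \left(-2\right)\right) z\right) + z = \left(z^{2} + \left(-3 + 4 - 4\right) z\right) + z = \left(z^{2} - 3 z\right) + z = z^{2} - 2 z$)
$d = 43$ ($d = 3 - \left(-1\right) 40 = 3 - -40 = 3 + 40 = 43$)
$b{\left(-2 \right)} + d \left(-91\right) = - 2 \left(-2 - 2\right) + 43 \left(-91\right) = \left(-2\right) \left(-4\right) - 3913 = 8 - 3913 = -3905$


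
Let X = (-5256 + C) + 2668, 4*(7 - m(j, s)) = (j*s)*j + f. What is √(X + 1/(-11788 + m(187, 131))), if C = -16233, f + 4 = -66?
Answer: I*√403114185833202201/4627993 ≈ 137.19*I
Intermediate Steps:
f = -70 (f = -4 - 66 = -70)
m(j, s) = 49/2 - s*j²/4 (m(j, s) = 7 - ((j*s)*j - 70)/4 = 7 - (s*j² - 70)/4 = 7 - (-70 + s*j²)/4 = 7 + (35/2 - s*j²/4) = 49/2 - s*j²/4)
X = -18821 (X = (-5256 - 16233) + 2668 = -21489 + 2668 = -18821)
√(X + 1/(-11788 + m(187, 131))) = √(-18821 + 1/(-11788 + (49/2 - ¼*131*187²))) = √(-18821 + 1/(-11788 + (49/2 - ¼*131*34969))) = √(-18821 + 1/(-11788 + (49/2 - 4580939/4))) = √(-18821 + 1/(-11788 - 4580841/4)) = √(-18821 + 1/(-4627993/4)) = √(-18821 - 4/4627993) = √(-87103456257/4627993) = I*√403114185833202201/4627993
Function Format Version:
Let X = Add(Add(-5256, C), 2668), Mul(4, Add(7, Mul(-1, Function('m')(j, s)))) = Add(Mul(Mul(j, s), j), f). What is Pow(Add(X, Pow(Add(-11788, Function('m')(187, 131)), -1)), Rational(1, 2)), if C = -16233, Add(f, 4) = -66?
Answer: Mul(Rational(1, 4627993), I, Pow(403114185833202201, Rational(1, 2))) ≈ Mul(137.19, I)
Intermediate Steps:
f = -70 (f = Add(-4, -66) = -70)
Function('m')(j, s) = Add(Rational(49, 2), Mul(Rational(-1, 4), s, Pow(j, 2))) (Function('m')(j, s) = Add(7, Mul(Rational(-1, 4), Add(Mul(Mul(j, s), j), -70))) = Add(7, Mul(Rational(-1, 4), Add(Mul(s, Pow(j, 2)), -70))) = Add(7, Mul(Rational(-1, 4), Add(-70, Mul(s, Pow(j, 2))))) = Add(7, Add(Rational(35, 2), Mul(Rational(-1, 4), s, Pow(j, 2)))) = Add(Rational(49, 2), Mul(Rational(-1, 4), s, Pow(j, 2))))
X = -18821 (X = Add(Add(-5256, -16233), 2668) = Add(-21489, 2668) = -18821)
Pow(Add(X, Pow(Add(-11788, Function('m')(187, 131)), -1)), Rational(1, 2)) = Pow(Add(-18821, Pow(Add(-11788, Add(Rational(49, 2), Mul(Rational(-1, 4), 131, Pow(187, 2)))), -1)), Rational(1, 2)) = Pow(Add(-18821, Pow(Add(-11788, Add(Rational(49, 2), Mul(Rational(-1, 4), 131, 34969))), -1)), Rational(1, 2)) = Pow(Add(-18821, Pow(Add(-11788, Add(Rational(49, 2), Rational(-4580939, 4))), -1)), Rational(1, 2)) = Pow(Add(-18821, Pow(Add(-11788, Rational(-4580841, 4)), -1)), Rational(1, 2)) = Pow(Add(-18821, Pow(Rational(-4627993, 4), -1)), Rational(1, 2)) = Pow(Add(-18821, Rational(-4, 4627993)), Rational(1, 2)) = Pow(Rational(-87103456257, 4627993), Rational(1, 2)) = Mul(Rational(1, 4627993), I, Pow(403114185833202201, Rational(1, 2)))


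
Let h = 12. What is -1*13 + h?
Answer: -1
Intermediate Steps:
-1*13 + h = -1*13 + 12 = -13 + 12 = -1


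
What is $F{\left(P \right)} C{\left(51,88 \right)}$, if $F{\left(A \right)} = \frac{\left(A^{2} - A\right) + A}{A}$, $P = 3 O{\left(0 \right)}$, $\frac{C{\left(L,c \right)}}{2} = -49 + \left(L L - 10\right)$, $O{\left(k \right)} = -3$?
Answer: $-45756$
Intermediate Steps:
$C{\left(L,c \right)} = -118 + 2 L^{2}$ ($C{\left(L,c \right)} = 2 \left(-49 + \left(L L - 10\right)\right) = 2 \left(-49 + \left(L^{2} - 10\right)\right) = 2 \left(-49 + \left(-10 + L^{2}\right)\right) = 2 \left(-59 + L^{2}\right) = -118 + 2 L^{2}$)
$P = -9$ ($P = 3 \left(-3\right) = -9$)
$F{\left(A \right)} = A$ ($F{\left(A \right)} = \frac{A^{2}}{A} = A$)
$F{\left(P \right)} C{\left(51,88 \right)} = - 9 \left(-118 + 2 \cdot 51^{2}\right) = - 9 \left(-118 + 2 \cdot 2601\right) = - 9 \left(-118 + 5202\right) = \left(-9\right) 5084 = -45756$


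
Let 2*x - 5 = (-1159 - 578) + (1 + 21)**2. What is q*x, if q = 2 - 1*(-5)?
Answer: -4368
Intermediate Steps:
x = -624 (x = 5/2 + ((-1159 - 578) + (1 + 21)**2)/2 = 5/2 + (-1737 + 22**2)/2 = 5/2 + (-1737 + 484)/2 = 5/2 + (1/2)*(-1253) = 5/2 - 1253/2 = -624)
q = 7 (q = 2 + 5 = 7)
q*x = 7*(-624) = -4368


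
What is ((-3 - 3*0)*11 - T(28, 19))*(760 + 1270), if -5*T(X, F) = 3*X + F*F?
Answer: 113680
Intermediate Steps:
T(X, F) = -3*X/5 - F²/5 (T(X, F) = -(3*X + F*F)/5 = -(3*X + F²)/5 = -(F² + 3*X)/5 = -3*X/5 - F²/5)
((-3 - 3*0)*11 - T(28, 19))*(760 + 1270) = ((-3 - 3*0)*11 - (-⅗*28 - ⅕*19²))*(760 + 1270) = ((-3 + 0)*11 - (-84/5 - ⅕*361))*2030 = (-3*11 - (-84/5 - 361/5))*2030 = (-33 - 1*(-89))*2030 = (-33 + 89)*2030 = 56*2030 = 113680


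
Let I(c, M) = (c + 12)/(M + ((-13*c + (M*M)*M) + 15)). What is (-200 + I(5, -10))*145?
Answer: -6148493/212 ≈ -29002.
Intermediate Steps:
I(c, M) = (12 + c)/(15 + M + M³ - 13*c) (I(c, M) = (12 + c)/(M + ((-13*c + M²*M) + 15)) = (12 + c)/(M + ((-13*c + M³) + 15)) = (12 + c)/(M + ((M³ - 13*c) + 15)) = (12 + c)/(M + (15 + M³ - 13*c)) = (12 + c)/(15 + M + M³ - 13*c))
(-200 + I(5, -10))*145 = (-200 + (12 + 5)/(15 - 10 + (-10)³ - 13*5))*145 = (-200 + 17/(15 - 10 - 1000 - 65))*145 = (-200 + 17/(-1060))*145 = (-200 - 1/1060*17)*145 = (-200 - 17/1060)*145 = -212017/1060*145 = -6148493/212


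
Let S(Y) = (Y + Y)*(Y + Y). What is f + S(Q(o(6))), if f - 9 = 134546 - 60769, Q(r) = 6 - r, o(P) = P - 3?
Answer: 73822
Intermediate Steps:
o(P) = -3 + P
S(Y) = 4*Y² (S(Y) = (2*Y)*(2*Y) = 4*Y²)
f = 73786 (f = 9 + (134546 - 60769) = 9 + 73777 = 73786)
f + S(Q(o(6))) = 73786 + 4*(6 - (-3 + 6))² = 73786 + 4*(6 - 1*3)² = 73786 + 4*(6 - 3)² = 73786 + 4*3² = 73786 + 4*9 = 73786 + 36 = 73822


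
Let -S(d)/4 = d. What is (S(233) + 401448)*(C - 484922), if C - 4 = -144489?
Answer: -252087574012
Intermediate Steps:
C = -144485 (C = 4 - 144489 = -144485)
S(d) = -4*d
(S(233) + 401448)*(C - 484922) = (-4*233 + 401448)*(-144485 - 484922) = (-932 + 401448)*(-629407) = 400516*(-629407) = -252087574012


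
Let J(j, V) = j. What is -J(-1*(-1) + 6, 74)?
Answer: -7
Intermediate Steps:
-J(-1*(-1) + 6, 74) = -(-1*(-1) + 6) = -(1 + 6) = -1*7 = -7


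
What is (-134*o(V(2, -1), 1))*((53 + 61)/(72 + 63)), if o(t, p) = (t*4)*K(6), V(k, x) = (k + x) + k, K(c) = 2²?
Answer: -81472/15 ≈ -5431.5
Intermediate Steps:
K(c) = 4
V(k, x) = x + 2*k
o(t, p) = 16*t (o(t, p) = (t*4)*4 = (4*t)*4 = 16*t)
(-134*o(V(2, -1), 1))*((53 + 61)/(72 + 63)) = (-2144*(-1 + 2*2))*((53 + 61)/(72 + 63)) = (-2144*(-1 + 4))*(114/135) = (-2144*3)*(114*(1/135)) = -134*48*(38/45) = -6432*38/45 = -81472/15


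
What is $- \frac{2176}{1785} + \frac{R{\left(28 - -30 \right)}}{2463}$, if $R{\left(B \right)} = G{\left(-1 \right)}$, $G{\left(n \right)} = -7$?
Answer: $- \frac{35111}{28735} \approx -1.2219$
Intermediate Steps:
$R{\left(B \right)} = -7$
$- \frac{2176}{1785} + \frac{R{\left(28 - -30 \right)}}{2463} = - \frac{2176}{1785} - \frac{7}{2463} = \left(-2176\right) \frac{1}{1785} - \frac{7}{2463} = - \frac{128}{105} - \frac{7}{2463} = - \frac{35111}{28735}$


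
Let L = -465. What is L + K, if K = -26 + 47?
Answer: -444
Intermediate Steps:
K = 21
L + K = -465 + 21 = -444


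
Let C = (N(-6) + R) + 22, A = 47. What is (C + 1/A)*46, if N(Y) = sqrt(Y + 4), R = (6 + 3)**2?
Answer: 222732/47 + 46*I*sqrt(2) ≈ 4739.0 + 65.054*I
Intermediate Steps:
R = 81 (R = 9**2 = 81)
N(Y) = sqrt(4 + Y)
C = 103 + I*sqrt(2) (C = (sqrt(4 - 6) + 81) + 22 = (sqrt(-2) + 81) + 22 = (I*sqrt(2) + 81) + 22 = (81 + I*sqrt(2)) + 22 = 103 + I*sqrt(2) ≈ 103.0 + 1.4142*I)
(C + 1/A)*46 = ((103 + I*sqrt(2)) + 1/47)*46 = (4842/47 + I*sqrt(2))*46 = 222732/47 + 46*I*sqrt(2)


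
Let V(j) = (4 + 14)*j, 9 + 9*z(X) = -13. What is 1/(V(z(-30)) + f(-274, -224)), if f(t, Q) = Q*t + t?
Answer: 1/61058 ≈ 1.6378e-5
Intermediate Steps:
f(t, Q) = t + Q*t
z(X) = -22/9 (z(X) = -1 + (1/9)*(-13) = -1 - 13/9 = -22/9)
V(j) = 18*j
1/(V(z(-30)) + f(-274, -224)) = 1/(18*(-22/9) - 274*(1 - 224)) = 1/(-44 - 274*(-223)) = 1/(-44 + 61102) = 1/61058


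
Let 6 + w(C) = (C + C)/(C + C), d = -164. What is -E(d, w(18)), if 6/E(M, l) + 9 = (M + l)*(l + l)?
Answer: -6/1681 ≈ -0.0035693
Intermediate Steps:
w(C) = -5 (w(C) = -6 + (C + C)/(C + C) = -6 + (2*C)/((2*C)) = -6 + (2*C)*(1/(2*C)) = -6 + 1 = -5)
E(M, l) = 6/(-9 + 2*l*(M + l)) (E(M, l) = 6/(-9 + (M + l)*(l + l)) = 6/(-9 + (M + l)*(2*l)) = 6/(-9 + 2*l*(M + l)))
-E(d, w(18)) = -6/(-9 + 2*(-5)² + 2*(-164)*(-5)) = -6/(-9 + 2*25 + 1640) = -6/(-9 + 50 + 1640) = -6/1681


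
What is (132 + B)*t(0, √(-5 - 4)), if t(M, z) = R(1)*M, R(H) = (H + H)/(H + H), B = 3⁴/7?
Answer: 0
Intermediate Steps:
B = 81/7 (B = 81*(⅐) = 81/7 ≈ 11.571)
R(H) = 1 (R(H) = (2*H)/((2*H)) = (2*H)*(1/(2*H)) = 1)
t(M, z) = M (t(M, z) = 1*M = M)
(132 + B)*t(0, √(-5 - 4)) = (132 + 81/7)*0 = (1005/7)*0 = 0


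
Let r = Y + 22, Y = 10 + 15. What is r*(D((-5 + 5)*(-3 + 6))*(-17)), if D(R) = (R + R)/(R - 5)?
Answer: 0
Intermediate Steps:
Y = 25
D(R) = 2*R/(-5 + R) (D(R) = (2*R)/(-5 + R) = 2*R/(-5 + R))
r = 47 (r = 25 + 22 = 47)
r*(D((-5 + 5)*(-3 + 6))*(-17)) = 47*((2*((-5 + 5)*(-3 + 6))/(-5 + (-5 + 5)*(-3 + 6)))*(-17)) = 47*((2*(0*3)/(-5 + 0*3))*(-17)) = 47*((2*0/(-5 + 0))*(-17)) = 47*((2*0/(-5))*(-17)) = 47*((2*0*(-1/5))*(-17)) = 47*(0*(-17)) = 47*0 = 0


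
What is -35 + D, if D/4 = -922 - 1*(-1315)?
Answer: 1537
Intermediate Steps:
D = 1572 (D = 4*(-922 - 1*(-1315)) = 4*(-922 + 1315) = 4*393 = 1572)
-35 + D = -35 + 1572 = 1537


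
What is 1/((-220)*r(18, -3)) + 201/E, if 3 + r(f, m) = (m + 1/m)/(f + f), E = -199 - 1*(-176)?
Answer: -3691749/422510 ≈ -8.7377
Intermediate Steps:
E = -23 (E = -199 + 176 = -23)
r(f, m) = -3 + (m + 1/m)/(2*f) (r(f, m) = -3 + (m + 1/m)/(f + f) = -3 + (m + 1/m)/((2*f)) = -3 + (m + 1/m)*(1/(2*f)) = -3 + (m + 1/m)/(2*f))
1/((-220)*r(18, -3)) + 201/E = 1/((-220)*(-3 + (½)*(-3)/18 + (½)/(18*(-3)))) + 201/(-23) = -1/(220*(-3 + (½)*(-3)*(1/18) + (½)*(1/18)*(-⅓))) + 201*(-1/23) = -1/(220*(-3 - 1/12 - 1/108)) - 201/23 = -1/(220*(-167/54)) - 201/23 = -1/220*(-54/167) - 201/23 = 27/18370 - 201/23 = -3691749/422510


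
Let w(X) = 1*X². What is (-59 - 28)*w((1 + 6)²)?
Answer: -208887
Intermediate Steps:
w(X) = X²
(-59 - 28)*w((1 + 6)²) = (-59 - 28)*((1 + 6)²)² = -87*(7²)² = -87*49² = -87*2401 = -208887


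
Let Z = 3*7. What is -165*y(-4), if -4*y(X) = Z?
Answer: 3465/4 ≈ 866.25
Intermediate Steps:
Z = 21
y(X) = -21/4 (y(X) = -1/4*21 = -21/4)
-165*y(-4) = -165*(-21/4) = 3465/4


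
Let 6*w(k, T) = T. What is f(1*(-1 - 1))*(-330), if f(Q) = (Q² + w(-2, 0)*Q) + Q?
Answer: -660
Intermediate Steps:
w(k, T) = T/6
f(Q) = Q + Q² (f(Q) = (Q² + ((⅙)*0)*Q) + Q = (Q² + 0*Q) + Q = (Q² + 0) + Q = Q² + Q = Q + Q²)
f(1*(-1 - 1))*(-330) = ((1*(-1 - 1))*(1 + 1*(-1 - 1)))*(-330) = ((1*(-2))*(1 + 1*(-2)))*(-330) = -2*(1 - 2)*(-330) = -2*(-1)*(-330) = 2*(-330) = -660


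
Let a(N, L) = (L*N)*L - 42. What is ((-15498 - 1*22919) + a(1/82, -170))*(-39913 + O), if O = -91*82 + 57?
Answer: 73928176342/41 ≈ 1.8031e+9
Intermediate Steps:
O = -7405 (O = -7462 + 57 = -7405)
a(N, L) = -42 + N*L² (a(N, L) = N*L² - 42 = -42 + N*L²)
((-15498 - 1*22919) + a(1/82, -170))*(-39913 + O) = ((-15498 - 1*22919) + (-42 + (-170)²/82))*(-39913 - 7405) = ((-15498 - 22919) + (-42 + (1/82)*28900))*(-47318) = (-38417 + (-42 + 14450/41))*(-47318) = (-38417 + 12728/41)*(-47318) = -1562369/41*(-47318) = 73928176342/41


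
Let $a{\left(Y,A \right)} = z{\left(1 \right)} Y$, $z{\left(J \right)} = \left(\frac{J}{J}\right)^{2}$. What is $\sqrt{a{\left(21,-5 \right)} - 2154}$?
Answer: $3 i \sqrt{237} \approx 46.184 i$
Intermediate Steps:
$z{\left(J \right)} = 1$ ($z{\left(J \right)} = 1^{2} = 1$)
$a{\left(Y,A \right)} = Y$ ($a{\left(Y,A \right)} = 1 Y = Y$)
$\sqrt{a{\left(21,-5 \right)} - 2154} = \sqrt{21 - 2154} = \sqrt{-2133} = 3 i \sqrt{237}$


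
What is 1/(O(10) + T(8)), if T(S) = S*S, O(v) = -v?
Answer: 1/54 ≈ 0.018519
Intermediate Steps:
T(S) = S²
1/(O(10) + T(8)) = 1/(-1*10 + 8²) = 1/(-10 + 64) = 1/54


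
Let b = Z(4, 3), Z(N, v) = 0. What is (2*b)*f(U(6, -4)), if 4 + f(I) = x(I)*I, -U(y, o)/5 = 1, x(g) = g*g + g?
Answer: 0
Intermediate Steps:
x(g) = g + g**2 (x(g) = g**2 + g = g + g**2)
U(y, o) = -5 (U(y, o) = -5*1 = -5)
f(I) = -4 + I**2*(1 + I) (f(I) = -4 + (I*(1 + I))*I = -4 + I**2*(1 + I))
b = 0
(2*b)*f(U(6, -4)) = (2*0)*(-4 + (-5)**2*(1 - 5)) = 0*(-4 + 25*(-4)) = 0*(-4 - 100) = 0*(-104) = 0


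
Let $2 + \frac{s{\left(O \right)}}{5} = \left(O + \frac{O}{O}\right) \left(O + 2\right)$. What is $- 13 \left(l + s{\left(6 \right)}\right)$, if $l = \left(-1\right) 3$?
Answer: $-3471$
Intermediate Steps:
$l = -3$
$s{\left(O \right)} = -10 + 5 \left(1 + O\right) \left(2 + O\right)$ ($s{\left(O \right)} = -10 + 5 \left(O + \frac{O}{O}\right) \left(O + 2\right) = -10 + 5 \left(O + 1\right) \left(2 + O\right) = -10 + 5 \left(1 + O\right) \left(2 + O\right)$)
$- 13 \left(l + s{\left(6 \right)}\right) = - 13 \left(-3 + 5 \cdot 6 \left(3 + 6\right)\right) = - 13 \left(-3 + 5 \cdot 6 \cdot 9\right) = - 13 \left(-3 + 270\right) = \left(-13\right) 267 = -3471$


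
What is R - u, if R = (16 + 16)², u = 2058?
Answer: -1034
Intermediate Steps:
R = 1024 (R = 32² = 1024)
R - u = 1024 - 1*2058 = 1024 - 2058 = -1034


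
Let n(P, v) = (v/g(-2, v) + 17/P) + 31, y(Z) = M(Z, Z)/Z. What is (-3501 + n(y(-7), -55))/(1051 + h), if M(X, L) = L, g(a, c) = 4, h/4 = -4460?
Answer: 13867/67156 ≈ 0.20649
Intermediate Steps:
h = -17840 (h = 4*(-4460) = -17840)
y(Z) = 1 (y(Z) = Z/Z = 1)
n(P, v) = 31 + 17/P + v/4 (n(P, v) = (v/4 + 17/P) + 31 = (17/P + v/4) + 31 = 31 + 17/P + v/4)
(-3501 + n(y(-7), -55))/(1051 + h) = (-3501 + (31 + 17/1 + (¼)*(-55)))/(1051 - 17840) = (-3501 + (31 + 17*1 - 55/4))/(-16789) = (-3501 + (31 + 17 - 55/4))*(-1/16789) = (-3501 + 137/4)*(-1/16789) = -13867/4*(-1/16789) = 13867/67156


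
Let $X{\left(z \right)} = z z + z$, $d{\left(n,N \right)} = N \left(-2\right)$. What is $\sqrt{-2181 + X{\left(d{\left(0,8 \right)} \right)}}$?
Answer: $i \sqrt{1941} \approx 44.057 i$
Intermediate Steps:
$d{\left(n,N \right)} = - 2 N$
$X{\left(z \right)} = z + z^{2}$ ($X{\left(z \right)} = z^{2} + z = z + z^{2}$)
$\sqrt{-2181 + X{\left(d{\left(0,8 \right)} \right)}} = \sqrt{-2181 + \left(-2\right) 8 \left(1 - 16\right)} = \sqrt{-2181 - 16 \left(1 - 16\right)} = \sqrt{-2181 - -240} = \sqrt{-2181 + 240} = \sqrt{-1941} = i \sqrt{1941}$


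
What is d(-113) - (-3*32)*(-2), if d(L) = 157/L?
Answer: -21853/113 ≈ -193.39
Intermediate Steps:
d(-113) - (-3*32)*(-2) = 157/(-113) - (-3*32)*(-2) = 157*(-1/113) - (-96)*(-2) = -157/113 - 1*192 = -157/113 - 192 = -21853/113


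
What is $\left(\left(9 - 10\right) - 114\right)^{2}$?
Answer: $13225$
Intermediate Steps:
$\left(\left(9 - 10\right) - 114\right)^{2} = \left(-1 - 114\right)^{2} = \left(-115\right)^{2} = 13225$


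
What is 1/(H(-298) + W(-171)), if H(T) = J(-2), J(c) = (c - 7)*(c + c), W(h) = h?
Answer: -1/135 ≈ -0.0074074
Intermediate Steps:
J(c) = 2*c*(-7 + c) (J(c) = (-7 + c)*(2*c) = 2*c*(-7 + c))
H(T) = 36 (H(T) = 2*(-2)*(-7 - 2) = 2*(-2)*(-9) = 36)
1/(H(-298) + W(-171)) = 1/(36 - 171) = 1/(-135) = -1/135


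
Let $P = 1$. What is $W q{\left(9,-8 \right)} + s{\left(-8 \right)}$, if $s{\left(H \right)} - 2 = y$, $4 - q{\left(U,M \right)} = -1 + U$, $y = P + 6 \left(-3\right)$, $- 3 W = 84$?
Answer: $97$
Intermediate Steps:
$W = -28$ ($W = \left(- \frac{1}{3}\right) 84 = -28$)
$y = -17$ ($y = 1 + 6 \left(-3\right) = 1 - 18 = -17$)
$q{\left(U,M \right)} = 5 - U$ ($q{\left(U,M \right)} = 4 - \left(-1 + U\right) = 5 - U$)
$s{\left(H \right)} = -15$ ($s{\left(H \right)} = 2 - 17 = -15$)
$W q{\left(9,-8 \right)} + s{\left(-8 \right)} = - 28 \left(5 - 9\right) - 15 = \left(-28\right) \left(-4\right) - 15 = 112 - 15 = 97$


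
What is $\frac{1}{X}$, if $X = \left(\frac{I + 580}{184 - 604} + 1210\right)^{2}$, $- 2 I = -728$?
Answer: $\frac{11025}{16081790596} \approx 6.8556 \cdot 10^{-7}$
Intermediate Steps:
$I = 364$ ($I = \left(- \frac{1}{2}\right) \left(-728\right) = 364$)
$X = \frac{16081790596}{11025}$ ($X = \left(\frac{364 + 580}{184 - 604} + 1210\right)^{2} = \left(\frac{944}{-420} + 1210\right)^{2} = \left(944 \left(- \frac{1}{420}\right) + 1210\right)^{2} = \left(- \frac{236}{105} + 1210\right)^{2} = \left(\frac{126814}{105}\right)^{2} = \frac{16081790596}{11025} \approx 1.4587 \cdot 10^{6}$)
$\frac{1}{X} = \frac{1}{\frac{16081790596}{11025}} = \frac{11025}{16081790596}$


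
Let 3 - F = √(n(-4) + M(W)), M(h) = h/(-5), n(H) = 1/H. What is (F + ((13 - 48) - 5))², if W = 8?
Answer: (370 + I*√185)²/100 ≈ 1367.2 + 100.65*I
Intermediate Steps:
M(h) = -h/5 (M(h) = h*(-⅕) = -h/5)
F = 3 - I*√185/10 (F = 3 - √(1/(-4) - ⅕*8) = 3 - √(-¼ - 8/5) = 3 - √(-37/20) = 3 - I*√185/10 ≈ 3.0 - 1.3601*I)
(F + ((13 - 48) - 5))² = ((3 - I*√185/10) + ((13 - 48) - 5))² = ((3 - I*√185/10) + (-35 - 5))² = ((3 - I*√185/10) - 40)² = (-37 - I*√185/10)²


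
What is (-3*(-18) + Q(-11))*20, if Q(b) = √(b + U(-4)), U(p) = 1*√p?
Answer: 1080 + 20*√(-11 + 2*I) ≈ 1086.0 + 66.604*I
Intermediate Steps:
U(p) = √p
Q(b) = √(b + 2*I) (Q(b) = √(b + √(-4)) = √(b + 2*I))
(-3*(-18) + Q(-11))*20 = (-3*(-18) + √(-11 + 2*I))*20 = (54 + √(-11 + 2*I))*20 = 1080 + 20*√(-11 + 2*I)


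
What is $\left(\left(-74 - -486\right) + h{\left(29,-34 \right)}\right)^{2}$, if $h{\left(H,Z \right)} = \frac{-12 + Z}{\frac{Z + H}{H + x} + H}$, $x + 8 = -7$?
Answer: $\frac{27082626624}{160801} \approx 1.6842 \cdot 10^{5}$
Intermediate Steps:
$x = -15$ ($x = -8 - 7 = -15$)
$h{\left(H,Z \right)} = \frac{-12 + Z}{H + \frac{H + Z}{-15 + H}}$ ($h{\left(H,Z \right)} = \frac{-12 + Z}{\frac{Z + H}{H - 15} + H} = \frac{-12 + Z}{\frac{H + Z}{-15 + H} + H} = \frac{-12 + Z}{H + \frac{H + Z}{-15 + H}}$)
$\left(\left(-74 - -486\right) + h{\left(29,-34 \right)}\right)^{2} = \left(\left(-74 - -486\right) + \frac{180 - -510 - 348 + 29 \left(-34\right)}{-34 + 29^{2} - 406}\right)^{2} = \left(\left(-74 + 486\right) + \frac{180 + 510 - 348 - 986}{-34 + 841 - 406}\right)^{2} = \left(412 + \frac{1}{401} \left(-644\right)\right)^{2} = \left(412 - \frac{644}{401}\right)^{2} = \left(\frac{164568}{401}\right)^{2} = \frac{27082626624}{160801}$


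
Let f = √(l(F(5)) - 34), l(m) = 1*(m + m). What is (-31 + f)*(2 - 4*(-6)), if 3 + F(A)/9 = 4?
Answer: -806 + 104*I ≈ -806.0 + 104.0*I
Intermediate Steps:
F(A) = 9 (F(A) = -27 + 9*4 = -27 + 36 = 9)
l(m) = 2*m (l(m) = 1*(2*m) = 2*m)
f = 4*I (f = √(2*9 - 34) = √(18 - 34) = √(-16) = 4*I ≈ 4.0*I)
(-31 + f)*(2 - 4*(-6)) = (-31 + 4*I)*(2 - 4*(-6)) = (-31 + 4*I)*(2 + 24) = (-31 + 4*I)*26 = -806 + 104*I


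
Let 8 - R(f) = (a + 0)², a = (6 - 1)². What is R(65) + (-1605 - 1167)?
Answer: -3389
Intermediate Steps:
a = 25 (a = 5² = 25)
R(f) = -617 (R(f) = 8 - (25 + 0)² = 8 - 1*25² = 8 - 1*625 = 8 - 625 = -617)
R(65) + (-1605 - 1167) = -617 + (-1605 - 1167) = -617 - 2772 = -3389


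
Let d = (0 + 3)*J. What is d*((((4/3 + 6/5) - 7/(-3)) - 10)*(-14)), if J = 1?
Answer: 1078/5 ≈ 215.60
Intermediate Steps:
d = 3 (d = (0 + 3)*1 = 3*1 = 3)
d*((((4/3 + 6/5) - 7/(-3)) - 10)*(-14)) = 3*((((4/3 + 6/5) - 7/(-3)) - 10)*(-14)) = 3*((((4*(⅓) + 6*(⅕)) - 7*(-⅓)) - 10)*(-14)) = 3*((((4/3 + 6/5) + 7/3) - 10)*(-14)) = 3*(((38/15 + 7/3) - 10)*(-14)) = 3*((73/15 - 10)*(-14)) = 3*(-77/15*(-14)) = 3*(1078/15) = 1078/5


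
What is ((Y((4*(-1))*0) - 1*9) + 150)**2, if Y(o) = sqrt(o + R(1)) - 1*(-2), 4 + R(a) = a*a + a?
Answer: (143 + I*sqrt(2))**2 ≈ 20447.0 + 404.5*I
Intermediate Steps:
R(a) = -4 + a + a**2 (R(a) = -4 + (a*a + a) = -4 + (a**2 + a) = -4 + (a + a**2) = -4 + a + a**2)
Y(o) = 2 + sqrt(-2 + o) (Y(o) = sqrt(o + (-4 + 1 + 1**2)) - 1*(-2) = sqrt(o + (-4 + 1 + 1)) + 2 = sqrt(o - 2) + 2 = sqrt(-2 + o) + 2 = 2 + sqrt(-2 + o))
((Y((4*(-1))*0) - 1*9) + 150)**2 = (((2 + sqrt(-2 + (4*(-1))*0)) - 1*9) + 150)**2 = (((2 + sqrt(-2 - 4*0)) - 9) + 150)**2 = (((2 + sqrt(-2 + 0)) - 9) + 150)**2 = (((2 + sqrt(-2)) - 9) + 150)**2 = (((2 + I*sqrt(2)) - 9) + 150)**2 = ((-7 + I*sqrt(2)) + 150)**2 = (143 + I*sqrt(2))**2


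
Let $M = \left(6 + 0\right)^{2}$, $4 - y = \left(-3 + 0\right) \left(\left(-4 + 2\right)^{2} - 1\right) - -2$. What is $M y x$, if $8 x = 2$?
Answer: $99$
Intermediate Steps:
$y = 11$ ($y = 4 - \left(\left(-3 + 0\right) \left(\left(-4 + 2\right)^{2} - 1\right) - -2\right) = 4 - \left(- 3 \left(\left(-2\right)^{2} - 1\right) + 2\right) = 4 - \left(- 3 \left(4 - 1\right) + 2\right) = 4 - \left(\left(-3\right) 3 + 2\right) = 4 - \left(-9 + 2\right) = 4 - -7 = 4 + 7 = 11$)
$M = 36$ ($M = 6^{2} = 36$)
$x = \frac{1}{4}$ ($x = \frac{1}{8} \cdot 2 = \frac{1}{4} \approx 0.25$)
$M y x = 36 \cdot 11 \cdot \frac{1}{4} = 396 \cdot \frac{1}{4} = 99$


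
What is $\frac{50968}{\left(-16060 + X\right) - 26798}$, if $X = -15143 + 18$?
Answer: $- \frac{2216}{2521} \approx -0.87902$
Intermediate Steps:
$X = -15125$
$\frac{50968}{\left(-16060 + X\right) - 26798} = \frac{50968}{\left(-16060 - 15125\right) - 26798} = \frac{50968}{-31185 - 26798} = \frac{50968}{-57983} = 50968 \left(- \frac{1}{57983}\right) = - \frac{2216}{2521}$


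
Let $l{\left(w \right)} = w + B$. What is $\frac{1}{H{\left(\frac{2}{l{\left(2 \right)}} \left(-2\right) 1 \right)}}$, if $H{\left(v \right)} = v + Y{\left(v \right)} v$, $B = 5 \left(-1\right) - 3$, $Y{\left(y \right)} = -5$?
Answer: $- \frac{3}{8} \approx -0.375$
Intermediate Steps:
$B = -8$ ($B = -5 - 3 = -8$)
$l{\left(w \right)} = -8 + w$ ($l{\left(w \right)} = w - 8 = -8 + w$)
$H{\left(v \right)} = - 4 v$ ($H{\left(v \right)} = v - 5 v = - 4 v$)
$\frac{1}{H{\left(\frac{2}{l{\left(2 \right)}} \left(-2\right) 1 \right)}} = \frac{1}{\left(-4\right) \frac{2}{-8 + 2} \left(-2\right) 1} = \frac{1}{\left(-4\right) \frac{2}{-6} \left(-2\right) 1} = \frac{1}{\left(-4\right) 2 \left(- \frac{1}{6}\right) \left(-2\right) 1} = \frac{1}{\left(-4\right) \left(- \frac{1}{3}\right) \left(-2\right) 1} = \frac{1}{\left(-4\right) \frac{2}{3} \cdot 1} = \frac{1}{\left(-4\right) \frac{2}{3}} = \frac{1}{- \frac{8}{3}} = - \frac{3}{8}$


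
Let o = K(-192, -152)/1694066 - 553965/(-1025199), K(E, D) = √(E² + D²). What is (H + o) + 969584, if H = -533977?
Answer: 148861471586/341733 + 4*√937/847033 ≈ 4.3561e+5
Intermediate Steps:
K(E, D) = √(D² + E²)
o = 184655/341733 + 4*√937/847033 (o = √((-152)² + (-192)²)/1694066 - 553965/(-1025199) = √(23104 + 36864)*(1/1694066) - 553965*(-1/1025199) = √59968*(1/1694066) + 184655/341733 = (8*√937)*(1/1694066) + 184655/341733 = 4*√937/847033 + 184655/341733 = 184655/341733 + 4*√937/847033 ≈ 0.54049)
(H + o) + 969584 = (-533977 + (184655/341733 + 4*√937/847033)) + 969584 = (-182477377486/341733 + 4*√937/847033) + 969584 = 148861471586/341733 + 4*√937/847033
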